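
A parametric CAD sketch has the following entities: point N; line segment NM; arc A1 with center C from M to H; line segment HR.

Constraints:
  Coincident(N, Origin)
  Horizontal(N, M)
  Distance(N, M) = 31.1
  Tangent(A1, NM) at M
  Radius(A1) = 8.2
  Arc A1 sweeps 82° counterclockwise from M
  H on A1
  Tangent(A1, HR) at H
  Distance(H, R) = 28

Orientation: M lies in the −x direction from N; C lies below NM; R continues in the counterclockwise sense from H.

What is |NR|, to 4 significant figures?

55.40

N is at the origin; N and M share the same y with |NM| = 31.1 and M on the −x side, so M = (-31.10, 0.000). A1 meets NM tangentially, so CM is at right angles to NM, so C = M + (0, -8.2) = (-31.10, -8.200). On A1, M sits at bearing 90° from C; an 82° counterclockwise sweep puts H at bearing 172°, so H = C + 8.2·(cos 172°, sin 172°) = (-39.22, -7.059). A1 meets HR tangentially, so CH is at right angles to HR, so HR runs along (−sin 172°, cos 172°); with |HR| = 28.0, R = (-43.12, -34.79). Then |NR| = |R − N| = 55.40.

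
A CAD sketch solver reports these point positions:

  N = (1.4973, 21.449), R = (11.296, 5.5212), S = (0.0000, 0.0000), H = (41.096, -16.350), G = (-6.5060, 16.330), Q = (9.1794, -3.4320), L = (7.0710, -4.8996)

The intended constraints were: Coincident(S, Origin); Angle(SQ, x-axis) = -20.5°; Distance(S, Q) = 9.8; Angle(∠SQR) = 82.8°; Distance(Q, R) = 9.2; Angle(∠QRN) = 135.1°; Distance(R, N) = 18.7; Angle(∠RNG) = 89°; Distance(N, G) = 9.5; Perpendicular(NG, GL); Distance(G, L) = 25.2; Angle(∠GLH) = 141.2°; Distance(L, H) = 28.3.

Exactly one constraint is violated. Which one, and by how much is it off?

Distance(L, H) = 28.3 — off by 7.60.

S = (0.00, 0.00) ✓; SQ at -20.50° ✓; |SQ| = 9.800 ✓; ∠SQR = 82.80° ✓; |QR| = 9.200 ✓; ∠QRN = 135.1° ✓; |RN| = 18.70 ✓; ∠RNG = 89.00° ✓; |NG| = 9.500 ✓; ∠(NG, GL) = 90.00° ✓; |GL| = 25.20 ✓; ∠GLH = 141.2° ✓; |LH| = 35.90 ✗.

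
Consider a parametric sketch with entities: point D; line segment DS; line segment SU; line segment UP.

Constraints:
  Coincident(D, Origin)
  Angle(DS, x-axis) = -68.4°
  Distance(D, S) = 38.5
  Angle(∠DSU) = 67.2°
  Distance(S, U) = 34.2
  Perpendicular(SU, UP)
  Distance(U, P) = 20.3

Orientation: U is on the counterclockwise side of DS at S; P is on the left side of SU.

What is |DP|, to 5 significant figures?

24.547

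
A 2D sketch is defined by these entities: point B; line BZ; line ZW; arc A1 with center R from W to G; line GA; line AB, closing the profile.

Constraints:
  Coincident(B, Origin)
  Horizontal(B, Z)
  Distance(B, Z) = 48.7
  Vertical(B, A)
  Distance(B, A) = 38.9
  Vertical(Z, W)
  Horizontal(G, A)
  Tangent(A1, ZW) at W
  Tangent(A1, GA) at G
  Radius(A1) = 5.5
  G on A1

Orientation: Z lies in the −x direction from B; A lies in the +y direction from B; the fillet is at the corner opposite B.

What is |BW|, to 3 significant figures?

59.1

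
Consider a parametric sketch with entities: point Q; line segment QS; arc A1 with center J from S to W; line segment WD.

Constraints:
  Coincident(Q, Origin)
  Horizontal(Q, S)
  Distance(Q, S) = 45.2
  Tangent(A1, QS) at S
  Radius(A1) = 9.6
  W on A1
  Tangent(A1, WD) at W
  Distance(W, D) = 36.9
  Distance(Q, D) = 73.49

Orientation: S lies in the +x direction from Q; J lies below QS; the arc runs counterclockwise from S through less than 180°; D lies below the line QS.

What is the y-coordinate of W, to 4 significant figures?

-14.90

Checks: |QS| = 45.20 ✓; |JW| = 9.600 ✓; ∠(JW, WD) = 90.00° ✓; |WD| = 36.90 ✓; |QD| = 73.49 ✓.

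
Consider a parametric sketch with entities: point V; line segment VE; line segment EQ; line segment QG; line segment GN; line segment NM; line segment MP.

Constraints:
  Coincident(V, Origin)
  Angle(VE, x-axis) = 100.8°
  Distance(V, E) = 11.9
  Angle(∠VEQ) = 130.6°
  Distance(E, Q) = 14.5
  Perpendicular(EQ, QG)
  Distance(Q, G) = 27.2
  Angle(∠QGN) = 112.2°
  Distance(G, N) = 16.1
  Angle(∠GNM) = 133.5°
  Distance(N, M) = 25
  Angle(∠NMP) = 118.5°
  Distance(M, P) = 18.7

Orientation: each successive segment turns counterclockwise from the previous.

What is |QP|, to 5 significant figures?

39.302

V is at the origin; VE runs at 100.8° with length 11.9, so E = (-2.2298, 11.689). ∠VEQ = 130.6° gives EQ at 150.20° from the x-axis; with |EQ| = 14.5, Q = (-14.812, 18.895). EQ is perpendicular to QG, so QG runs at -119.80°; with |QG| = 27.2, G = (-28.330, -4.7079). ∠QGN = 112.2° gives GN at -52.000° from the x-axis; with |GN| = 16.1, N = (-18.418, -17.395). ∠GNM = 133.5° gives NM at -5.5000° from the x-axis; with |NM| = 25.0, M = (6.4669, -19.791). ∠NMP = 118.5° gives MP at 56.000° from the x-axis; with |MP| = 18.7, P = (16.924, -4.2880). Then |QP| = |P − Q| = 39.302.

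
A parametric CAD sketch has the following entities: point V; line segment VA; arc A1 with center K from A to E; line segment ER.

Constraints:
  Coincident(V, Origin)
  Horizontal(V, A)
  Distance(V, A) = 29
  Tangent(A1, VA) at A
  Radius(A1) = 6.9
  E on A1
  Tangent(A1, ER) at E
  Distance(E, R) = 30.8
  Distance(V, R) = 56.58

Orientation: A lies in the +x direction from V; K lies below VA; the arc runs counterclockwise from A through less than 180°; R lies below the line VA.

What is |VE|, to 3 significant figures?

26.7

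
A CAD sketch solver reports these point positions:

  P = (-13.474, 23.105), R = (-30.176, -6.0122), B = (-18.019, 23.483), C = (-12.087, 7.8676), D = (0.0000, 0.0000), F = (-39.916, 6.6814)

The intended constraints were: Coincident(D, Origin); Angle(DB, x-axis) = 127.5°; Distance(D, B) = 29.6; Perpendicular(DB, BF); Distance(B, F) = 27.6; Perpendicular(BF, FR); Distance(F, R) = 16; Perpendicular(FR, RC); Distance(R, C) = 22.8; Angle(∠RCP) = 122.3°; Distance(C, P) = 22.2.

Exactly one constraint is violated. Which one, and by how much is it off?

Distance(C, P) = 22.2 — off by 6.90.

D = (0.00, 0.00) ✓; DB at 127.5° ✓; |DB| = 29.60 ✓; ∠(DB, BF) = 90.00° ✓; |BF| = 27.60 ✓; ∠(BF, FR) = 90.00° ✓; |FR| = 16.00 ✓; ∠(FR, RC) = 90.00° ✓; |RC| = 22.80 ✓; ∠RCP = 122.3° ✓; |CP| = 15.30 ✗.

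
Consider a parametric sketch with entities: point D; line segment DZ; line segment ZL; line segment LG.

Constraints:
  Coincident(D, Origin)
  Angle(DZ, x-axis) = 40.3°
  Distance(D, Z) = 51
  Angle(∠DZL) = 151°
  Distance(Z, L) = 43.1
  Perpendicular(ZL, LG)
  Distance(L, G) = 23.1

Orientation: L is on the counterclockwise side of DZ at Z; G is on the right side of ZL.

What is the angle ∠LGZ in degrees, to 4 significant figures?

61.81°

D is at the origin; DZ runs at 40.3° with length 51.0, so Z = 51.0·(cos 40.3°, sin 40.3°) = (38.90, 32.99). ∠DZL = 151.0°, so ZL runs at 40.3° + (180° − 151.0°) = 69.30° from the x-axis; with |ZL| = 43.1, L = Z + 43.1·(cos 69.30°, sin 69.30°) = (54.13, 73.30). ZL ⟂ LG; with |LG| = 23.1 on the right of ZL, G = L + 23.1·(0.9354, -0.3535) = (75.74, 65.14). Then cos ∠LGZ = GL·GZ / (|GL||GZ|), giving 61.81°.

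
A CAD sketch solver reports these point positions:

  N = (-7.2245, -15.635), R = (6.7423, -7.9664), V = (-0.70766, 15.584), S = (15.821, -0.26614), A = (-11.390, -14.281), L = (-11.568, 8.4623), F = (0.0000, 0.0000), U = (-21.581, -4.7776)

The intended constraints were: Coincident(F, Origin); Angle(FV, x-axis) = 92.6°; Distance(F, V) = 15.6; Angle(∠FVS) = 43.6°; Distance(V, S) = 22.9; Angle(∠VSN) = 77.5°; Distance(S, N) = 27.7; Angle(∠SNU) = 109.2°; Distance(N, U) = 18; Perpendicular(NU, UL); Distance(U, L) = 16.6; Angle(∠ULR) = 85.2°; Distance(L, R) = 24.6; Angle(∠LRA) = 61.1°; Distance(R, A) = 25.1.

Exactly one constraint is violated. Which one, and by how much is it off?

Distance(R, A) = 25.1 — off by 5.90.

F = (0.00, 0.00) ✓; FV at 92.60° ✓; |FV| = 15.60 ✓; ∠FVS = 43.60° ✓; |VS| = 22.90 ✓; ∠VSN = 77.50° ✓; |SN| = 27.70 ✓; ∠SNU = 109.2° ✓; |NU| = 18.00 ✓; ∠(NU, UL) = 90.00° ✓; |UL| = 16.60 ✓; ∠ULR = 85.20° ✓; |LR| = 24.60 ✓; ∠LRA = 61.10° ✓; |RA| = 19.20 ✗.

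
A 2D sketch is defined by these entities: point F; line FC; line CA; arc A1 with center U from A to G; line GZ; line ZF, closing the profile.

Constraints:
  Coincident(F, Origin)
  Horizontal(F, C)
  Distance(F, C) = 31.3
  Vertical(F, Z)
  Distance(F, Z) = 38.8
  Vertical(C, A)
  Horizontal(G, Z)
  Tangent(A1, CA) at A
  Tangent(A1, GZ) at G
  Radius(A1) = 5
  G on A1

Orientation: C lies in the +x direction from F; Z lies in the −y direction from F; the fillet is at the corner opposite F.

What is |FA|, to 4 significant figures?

46.07

F is at the origin; FC is horizontal with |FC| = 31.3 and C on the +x side, so C = (31.30, 0.000). FZ is vertical with |FZ| = 38.8 and Z on the −y side, so Z = (0.000, -38.80). The virtual corner opposite F is at (31.30, -38.80). A1 meets CA tangentially, so UA is at right angles to CA and since A1 is tangent to GZ there, UG ⟂ GZ, with radius 5.0, so the center U sits 5.0 in from both sides at U = (26.30, -33.80). That places the tangent points at A = (31.30, -33.80) on CA and G = (26.30, -38.80) on GZ. Then |FA| = |A − F| = 46.07.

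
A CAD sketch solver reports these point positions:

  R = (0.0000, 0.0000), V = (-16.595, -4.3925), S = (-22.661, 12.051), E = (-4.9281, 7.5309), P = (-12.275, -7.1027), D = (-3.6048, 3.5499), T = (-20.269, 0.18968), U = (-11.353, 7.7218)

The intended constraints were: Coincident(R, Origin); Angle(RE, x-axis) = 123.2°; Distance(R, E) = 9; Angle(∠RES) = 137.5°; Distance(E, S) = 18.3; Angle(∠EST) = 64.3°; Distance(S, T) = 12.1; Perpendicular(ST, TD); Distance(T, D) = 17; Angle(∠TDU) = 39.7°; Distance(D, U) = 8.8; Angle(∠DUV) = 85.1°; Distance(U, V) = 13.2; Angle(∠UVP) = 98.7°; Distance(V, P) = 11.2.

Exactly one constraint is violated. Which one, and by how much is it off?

Distance(V, P) = 11.2 — off by 6.10.

R = (0.00, 0.00) ✓; RE at 123.2° ✓; |RE| = 9.000 ✓; ∠RES = 137.5° ✓; |ES| = 18.30 ✓; ∠EST = 64.30° ✓; |ST| = 12.10 ✓; ∠(ST, TD) = 90.00° ✓; |TD| = 17.00 ✓; ∠TDU = 39.70° ✓; |DU| = 8.800 ✓; ∠DUV = 85.10° ✓; |UV| = 13.20 ✓; ∠UVP = 98.70° ✓; |VP| = 5.100 ✗.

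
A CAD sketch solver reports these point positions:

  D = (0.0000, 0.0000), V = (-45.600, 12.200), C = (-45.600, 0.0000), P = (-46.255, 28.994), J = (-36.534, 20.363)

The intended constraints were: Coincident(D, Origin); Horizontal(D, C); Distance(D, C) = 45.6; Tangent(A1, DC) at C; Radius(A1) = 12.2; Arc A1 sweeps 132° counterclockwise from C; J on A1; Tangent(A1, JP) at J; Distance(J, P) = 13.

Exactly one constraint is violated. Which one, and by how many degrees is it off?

Tangent(A1, JP) at J — off by 6.40°.

D = (0.00, 0.00) ✓; D.y = 0.00, C.y = 0.00 ✓; |DC| = 45.60 ✓; ∠(VC, CD) = 90.00° ✓; |VC| = 12.20 ✓; bearing(V→J) − bearing(V→C) = 132.0° ✓; |VJ| = 12.20 ✓; ∠(VJ, JP) = 83.60° ✗; |JP| = 13.00 ✓.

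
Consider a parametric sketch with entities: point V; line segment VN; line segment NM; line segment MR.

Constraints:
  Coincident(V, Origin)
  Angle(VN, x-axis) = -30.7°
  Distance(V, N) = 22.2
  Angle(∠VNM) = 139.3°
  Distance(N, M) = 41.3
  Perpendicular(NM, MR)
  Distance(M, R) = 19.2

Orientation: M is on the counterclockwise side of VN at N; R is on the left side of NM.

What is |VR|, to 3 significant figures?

58.3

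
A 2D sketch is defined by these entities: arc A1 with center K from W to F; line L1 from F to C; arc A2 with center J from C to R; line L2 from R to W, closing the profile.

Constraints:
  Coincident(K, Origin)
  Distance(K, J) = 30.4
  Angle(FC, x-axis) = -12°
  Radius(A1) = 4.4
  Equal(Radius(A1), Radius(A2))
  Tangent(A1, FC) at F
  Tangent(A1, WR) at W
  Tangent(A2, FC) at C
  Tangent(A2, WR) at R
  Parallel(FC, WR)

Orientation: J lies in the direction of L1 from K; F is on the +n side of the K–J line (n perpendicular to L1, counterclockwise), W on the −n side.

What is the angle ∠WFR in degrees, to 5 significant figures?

73.856°

Tangency of A1 to both parallel lines with radius 4.4 puts F and W at K ± 4.4·n: F = (0.91481, 4.3038), W = (-0.91481, -4.3038). Equal radii place C and R the same way about J: C = J + 4.4·n = (30.650, -2.0167), R = J − 4.4·n = (28.821, -10.624). Then cos ∠WFR = FW·FR / (|FW||FR|), giving 73.856°.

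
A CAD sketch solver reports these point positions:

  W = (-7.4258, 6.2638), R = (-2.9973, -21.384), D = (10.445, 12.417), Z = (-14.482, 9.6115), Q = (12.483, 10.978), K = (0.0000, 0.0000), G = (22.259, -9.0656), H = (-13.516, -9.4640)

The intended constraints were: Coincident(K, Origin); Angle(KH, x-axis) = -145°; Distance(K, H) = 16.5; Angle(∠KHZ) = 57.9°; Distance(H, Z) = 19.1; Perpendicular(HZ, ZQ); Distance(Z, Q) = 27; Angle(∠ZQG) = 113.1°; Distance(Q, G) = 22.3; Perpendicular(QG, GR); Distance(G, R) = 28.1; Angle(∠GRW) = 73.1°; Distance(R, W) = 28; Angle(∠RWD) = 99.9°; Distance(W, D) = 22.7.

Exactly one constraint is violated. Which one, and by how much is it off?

Distance(W, D) = 22.7 — off by 3.80.

K = (0.00, 0.00) ✓; KH at -145.0° ✓; |KH| = 16.50 ✓; ∠KHZ = 57.90° ✓; |HZ| = 19.10 ✓; ∠(HZ, ZQ) = 90.00° ✓; |ZQ| = 27.00 ✓; ∠ZQG = 113.1° ✓; |QG| = 22.30 ✓; ∠(QG, GR) = 90.00° ✓; |GR| = 28.10 ✓; ∠GRW = 73.10° ✓; |RW| = 28.00 ✓; ∠RWD = 99.90° ✓; |WD| = 18.90 ✗.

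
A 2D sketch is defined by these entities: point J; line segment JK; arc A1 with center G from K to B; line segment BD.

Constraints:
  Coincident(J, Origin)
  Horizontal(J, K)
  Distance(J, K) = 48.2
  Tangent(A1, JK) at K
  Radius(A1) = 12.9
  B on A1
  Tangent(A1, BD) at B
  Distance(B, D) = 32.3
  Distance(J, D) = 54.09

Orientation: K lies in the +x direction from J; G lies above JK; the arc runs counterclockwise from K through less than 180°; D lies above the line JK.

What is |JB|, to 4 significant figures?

60.95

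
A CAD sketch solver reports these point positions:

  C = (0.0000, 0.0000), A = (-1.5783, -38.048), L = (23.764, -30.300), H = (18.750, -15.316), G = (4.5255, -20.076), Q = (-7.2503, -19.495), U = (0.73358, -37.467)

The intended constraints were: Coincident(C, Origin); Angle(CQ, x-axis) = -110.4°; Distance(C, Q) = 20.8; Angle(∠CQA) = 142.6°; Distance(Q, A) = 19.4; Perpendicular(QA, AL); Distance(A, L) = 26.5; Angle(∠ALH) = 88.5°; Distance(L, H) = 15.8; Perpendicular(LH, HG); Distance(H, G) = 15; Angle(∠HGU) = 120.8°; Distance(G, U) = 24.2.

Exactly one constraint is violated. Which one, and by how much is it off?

Distance(G, U) = 24.2 — off by 6.40.

C = (0.00, 0.00) ✓; CQ at -110.4° ✓; |CQ| = 20.80 ✓; ∠CQA = 142.6° ✓; |QA| = 19.40 ✓; ∠(QA, AL) = 90.00° ✓; |AL| = 26.50 ✓; ∠ALH = 88.50° ✓; |LH| = 15.80 ✓; ∠(LH, HG) = 90.00° ✓; |HG| = 15.00 ✓; ∠HGU = 120.8° ✓; |GU| = 17.80 ✗.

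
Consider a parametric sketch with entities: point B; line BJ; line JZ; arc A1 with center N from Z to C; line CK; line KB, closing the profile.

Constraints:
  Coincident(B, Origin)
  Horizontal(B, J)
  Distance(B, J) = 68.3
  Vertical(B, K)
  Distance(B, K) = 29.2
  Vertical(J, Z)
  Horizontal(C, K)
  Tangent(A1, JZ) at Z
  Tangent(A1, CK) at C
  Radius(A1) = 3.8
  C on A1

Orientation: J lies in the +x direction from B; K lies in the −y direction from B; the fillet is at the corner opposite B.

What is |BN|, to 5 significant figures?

69.321

B is at the origin; B and J share the same y with |BJ| = 68.3 and J on the +x side, so J = (68.300, 0.0000). B and K share the same x with |BK| = 29.2 and K on the −y side, so K = (0.0000, -29.200). The virtual corner opposite B is at (68.300, -29.200). The tangent condition forces NZ to be normal to JZ and A1 meets CK tangentially, so NC is at right angles to CK, with radius 3.8, so the center N sits 3.8 in from both sides at N = (64.500, -25.400). Then |BN| = |N − B| = 69.321.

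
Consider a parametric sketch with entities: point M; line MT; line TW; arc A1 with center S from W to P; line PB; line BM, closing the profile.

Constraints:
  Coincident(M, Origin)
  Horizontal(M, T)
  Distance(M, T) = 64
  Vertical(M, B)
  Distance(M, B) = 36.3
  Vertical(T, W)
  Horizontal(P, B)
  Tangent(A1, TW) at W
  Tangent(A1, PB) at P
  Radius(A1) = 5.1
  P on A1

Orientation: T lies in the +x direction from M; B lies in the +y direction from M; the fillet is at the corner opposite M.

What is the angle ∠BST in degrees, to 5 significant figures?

104.23°

M is at the origin; M and T share the same y with |MT| = 64.0 and T on the +x side, so T = (64.000, 0.0000). M and B share the same x with |MB| = 36.3 and B on the +y side, so B = (0.0000, 36.300). The virtual corner opposite M is at (64.000, 36.300). Tangency of A1 to TW means the radius SW is perpendicular to TW and A1 meets PB tangentially, so SP is at right angles to PB, with radius 5.1, so the center S sits 5.1 in from both sides at S = (58.900, 31.200). Then cos ∠BST = SB·ST / (|SB||ST|), giving 104.23°.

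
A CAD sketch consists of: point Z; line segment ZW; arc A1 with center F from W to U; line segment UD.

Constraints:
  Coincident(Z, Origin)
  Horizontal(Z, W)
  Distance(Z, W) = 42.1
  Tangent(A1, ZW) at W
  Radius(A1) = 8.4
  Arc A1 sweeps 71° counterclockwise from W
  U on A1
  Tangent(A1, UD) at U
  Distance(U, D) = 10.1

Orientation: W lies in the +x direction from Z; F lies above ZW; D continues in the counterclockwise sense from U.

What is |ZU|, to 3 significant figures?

50.4

Since A1 is tangent to ZW there, FW ⟂ ZW, so F = W + (0, 8.4) = (42.1, 8.40). On A1, W sits at bearing -90° from F; a 71° counterclockwise sweep puts U at bearing -19°, so U = F + 8.4·(cos -19°, sin -19°) = (50.0, 5.67). Then |ZU| = |U − Z| = 50.4.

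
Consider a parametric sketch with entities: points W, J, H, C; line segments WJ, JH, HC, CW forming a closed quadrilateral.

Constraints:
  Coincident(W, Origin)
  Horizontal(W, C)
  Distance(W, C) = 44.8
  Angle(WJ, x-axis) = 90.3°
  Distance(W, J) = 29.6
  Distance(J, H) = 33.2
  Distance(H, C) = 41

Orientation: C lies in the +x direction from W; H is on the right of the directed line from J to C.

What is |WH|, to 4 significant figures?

5.168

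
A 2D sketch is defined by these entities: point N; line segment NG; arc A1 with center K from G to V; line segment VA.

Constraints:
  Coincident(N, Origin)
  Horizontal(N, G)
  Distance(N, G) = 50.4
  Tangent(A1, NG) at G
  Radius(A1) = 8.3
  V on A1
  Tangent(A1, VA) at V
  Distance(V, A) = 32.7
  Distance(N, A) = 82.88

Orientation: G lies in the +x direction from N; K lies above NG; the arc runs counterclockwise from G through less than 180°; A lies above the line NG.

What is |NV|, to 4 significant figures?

56.70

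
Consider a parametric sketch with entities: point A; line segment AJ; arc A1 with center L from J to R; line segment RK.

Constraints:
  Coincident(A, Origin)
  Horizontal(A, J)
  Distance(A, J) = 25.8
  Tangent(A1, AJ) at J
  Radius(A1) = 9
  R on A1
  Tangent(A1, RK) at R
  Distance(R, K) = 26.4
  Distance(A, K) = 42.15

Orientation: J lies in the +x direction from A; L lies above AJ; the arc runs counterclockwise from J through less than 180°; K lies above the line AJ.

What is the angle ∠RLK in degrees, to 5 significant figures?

71.175°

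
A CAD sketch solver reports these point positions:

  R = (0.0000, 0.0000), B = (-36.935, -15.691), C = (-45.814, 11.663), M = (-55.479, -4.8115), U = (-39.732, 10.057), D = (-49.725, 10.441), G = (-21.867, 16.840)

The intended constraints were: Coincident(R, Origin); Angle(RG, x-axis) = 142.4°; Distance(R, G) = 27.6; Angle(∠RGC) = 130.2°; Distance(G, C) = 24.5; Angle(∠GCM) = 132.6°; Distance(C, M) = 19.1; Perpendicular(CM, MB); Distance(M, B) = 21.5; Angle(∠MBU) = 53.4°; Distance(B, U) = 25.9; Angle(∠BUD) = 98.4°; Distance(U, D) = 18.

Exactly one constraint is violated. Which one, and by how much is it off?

Distance(U, D) = 18 — off by 8.00.

R = (0.00, 0.00) ✓; RG at 142.4° ✓; |RG| = 27.60 ✓; ∠RGC = 130.2° ✓; |GC| = 24.50 ✓; ∠GCM = 132.6° ✓; |CM| = 19.10 ✓; ∠(CM, MB) = 90.00° ✓; |MB| = 21.50 ✓; ∠MBU = 53.40° ✓; |BU| = 25.90 ✓; ∠BUD = 98.40° ✓; |UD| = 10.00 ✗.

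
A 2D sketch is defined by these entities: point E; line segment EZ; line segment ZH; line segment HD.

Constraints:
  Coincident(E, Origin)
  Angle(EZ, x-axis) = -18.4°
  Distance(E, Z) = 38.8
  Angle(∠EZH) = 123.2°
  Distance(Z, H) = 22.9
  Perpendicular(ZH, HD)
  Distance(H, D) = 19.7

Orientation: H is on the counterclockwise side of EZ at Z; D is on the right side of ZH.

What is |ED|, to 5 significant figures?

68.339

E is at the origin; EZ runs at -18.4° with length 38.8, so Z = 38.8·(cos -18.4°, sin -18.4°) = (36.816, -12.247). ∠EZH = 123.2°, so ZH runs at -18.4° + (180° − 123.2°) = 38.400° from the x-axis; with |ZH| = 22.9, H = Z + 22.9·(cos 38.400°, sin 38.400°) = (54.763, 1.9771). ZH ⟂ HD; with |HD| = 19.7 on the right of ZH, D = H + 19.7·(0.62115, -0.78369) = (67.000, -13.462). Then |ED| = |D − E| = 68.339.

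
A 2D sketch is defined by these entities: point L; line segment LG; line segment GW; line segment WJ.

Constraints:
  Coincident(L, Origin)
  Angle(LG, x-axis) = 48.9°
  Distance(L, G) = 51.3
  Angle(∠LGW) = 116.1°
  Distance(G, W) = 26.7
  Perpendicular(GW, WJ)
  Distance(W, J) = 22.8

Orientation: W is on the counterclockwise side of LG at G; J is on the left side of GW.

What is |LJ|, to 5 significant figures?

54.487

L is at the origin; LG runs at 48.9° with length 51.3, so G = 51.3·(cos 48.9°, sin 48.9°) = (33.723, 38.658). ∠LGW = 116.1°, so GW runs at 48.9° + (180° − 116.1°) = 112.80° from the x-axis; with |GW| = 26.7, W = G + 26.7·(cos 112.80°, sin 112.80°) = (23.377, 63.272). GW is perpendicular to WJ; with |WJ| = 22.8 on the left of GW, J = W + 22.8·(-0.92186, -0.38752) = (2.3582, 54.436). Then |LJ| = |J − L| = 54.487.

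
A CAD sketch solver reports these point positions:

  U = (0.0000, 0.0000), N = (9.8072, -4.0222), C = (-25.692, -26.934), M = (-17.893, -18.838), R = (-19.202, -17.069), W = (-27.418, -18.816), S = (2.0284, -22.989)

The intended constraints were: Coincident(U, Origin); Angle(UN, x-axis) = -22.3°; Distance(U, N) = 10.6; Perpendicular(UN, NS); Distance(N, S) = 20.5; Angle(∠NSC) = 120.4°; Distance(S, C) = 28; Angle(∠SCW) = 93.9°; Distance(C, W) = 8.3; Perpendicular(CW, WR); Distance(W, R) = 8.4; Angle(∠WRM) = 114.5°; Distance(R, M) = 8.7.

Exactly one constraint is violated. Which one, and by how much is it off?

Distance(R, M) = 8.7 — off by 6.50.

U = (0.00, 0.00) ✓; UN at -22.30° ✓; |UN| = 10.60 ✓; ∠(UN, NS) = 90.00° ✓; |NS| = 20.50 ✓; ∠NSC = 120.4° ✓; |SC| = 28.00 ✓; ∠SCW = 93.90° ✓; |CW| = 8.299 ✓; ∠(CW, WR) = 90.00° ✓; |WR| = 8.400 ✓; ∠WRM = 114.5° ✓; |RM| = 2.201 ✗.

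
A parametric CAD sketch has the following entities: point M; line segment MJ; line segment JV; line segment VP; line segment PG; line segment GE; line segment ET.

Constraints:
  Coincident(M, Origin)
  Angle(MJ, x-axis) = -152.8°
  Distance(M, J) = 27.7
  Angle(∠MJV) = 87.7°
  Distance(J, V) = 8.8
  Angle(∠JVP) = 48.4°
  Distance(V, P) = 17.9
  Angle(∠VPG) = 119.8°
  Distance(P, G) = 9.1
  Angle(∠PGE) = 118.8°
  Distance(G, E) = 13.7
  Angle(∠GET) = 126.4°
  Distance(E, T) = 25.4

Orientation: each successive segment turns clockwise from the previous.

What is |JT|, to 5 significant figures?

21.985

∠PGE = 118.8° gives GE at -138.10° from the x-axis; with |GE| = 13.7, E = (-19.331, -27.836). ∠GET = 126.4° gives ET at 168.30° from the x-axis; with |ET| = 25.4, T = (-44.204, -22.685). Then |JT| = |T − J| = 21.985.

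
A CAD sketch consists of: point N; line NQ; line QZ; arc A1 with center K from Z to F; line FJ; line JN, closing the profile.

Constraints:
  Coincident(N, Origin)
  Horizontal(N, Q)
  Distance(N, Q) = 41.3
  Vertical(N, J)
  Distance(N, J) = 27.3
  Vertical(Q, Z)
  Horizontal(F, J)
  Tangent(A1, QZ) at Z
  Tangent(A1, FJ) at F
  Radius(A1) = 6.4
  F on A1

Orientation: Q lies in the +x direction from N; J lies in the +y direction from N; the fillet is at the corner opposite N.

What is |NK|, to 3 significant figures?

40.7

N is at the origin; N and Q share the same y with |NQ| = 41.3 and Q on the +x side, so Q = (41.3, 0.00). NJ is vertical with |NJ| = 27.3 and J on the +y side, so J = (0.00, 27.3). The virtual corner opposite N is at (41.3, 27.3). Tangency of A1 to QZ means the radius KZ is perpendicular to QZ and A1 meets FJ tangentially, so KF is at right angles to FJ, with radius 6.4, so the center K sits 6.4 in from both sides at K = (34.9, 20.9). Then |NK| = |K − N| = 40.7.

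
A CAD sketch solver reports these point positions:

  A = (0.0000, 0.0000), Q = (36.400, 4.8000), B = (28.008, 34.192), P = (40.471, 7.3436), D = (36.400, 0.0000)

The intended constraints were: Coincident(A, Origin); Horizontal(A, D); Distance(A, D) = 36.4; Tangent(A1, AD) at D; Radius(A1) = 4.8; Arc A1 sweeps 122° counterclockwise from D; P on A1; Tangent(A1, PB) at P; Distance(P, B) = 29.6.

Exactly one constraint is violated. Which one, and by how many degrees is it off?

Tangent(A1, PB) at P — off by 7.10°.

A = (0.00, 0.00) ✓; A.y = 0.00, D.y = 0.00 ✓; |AD| = 36.40 ✓; ∠(QD, DA) = 90.00° ✓; |QD| = 4.800 ✓; bearing(Q→P) − bearing(Q→D) = 122.0° ✓; |QP| = 4.800 ✓; ∠(QP, PB) = 97.10° ✗; |PB| = 29.60 ✓.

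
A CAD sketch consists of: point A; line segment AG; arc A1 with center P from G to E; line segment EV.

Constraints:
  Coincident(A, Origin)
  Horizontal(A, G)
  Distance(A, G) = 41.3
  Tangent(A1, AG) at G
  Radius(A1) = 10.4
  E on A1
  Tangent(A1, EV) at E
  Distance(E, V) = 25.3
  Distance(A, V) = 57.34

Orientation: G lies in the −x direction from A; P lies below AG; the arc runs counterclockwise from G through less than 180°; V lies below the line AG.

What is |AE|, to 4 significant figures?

52.97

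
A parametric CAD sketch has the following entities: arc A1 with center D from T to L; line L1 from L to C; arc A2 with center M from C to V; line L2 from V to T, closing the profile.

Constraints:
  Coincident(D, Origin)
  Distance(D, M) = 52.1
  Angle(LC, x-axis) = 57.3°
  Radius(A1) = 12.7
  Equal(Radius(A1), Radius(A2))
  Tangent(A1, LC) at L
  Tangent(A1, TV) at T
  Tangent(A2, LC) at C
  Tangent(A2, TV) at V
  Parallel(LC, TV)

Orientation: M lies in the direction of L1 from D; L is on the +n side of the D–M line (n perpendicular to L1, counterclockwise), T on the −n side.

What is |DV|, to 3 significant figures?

53.6

Tangency of A1 to both parallel lines with radius 12.7 puts L and T at D ± 12.7·n: L = (-10.7, 6.86), T = (10.7, -6.86). Equal radii place C and V the same way about M: C = M + 12.7·n = (17.5, 50.7), V = M − 12.7·n = (38.8, 37.0). Then |DV| = |V − D| = 53.6.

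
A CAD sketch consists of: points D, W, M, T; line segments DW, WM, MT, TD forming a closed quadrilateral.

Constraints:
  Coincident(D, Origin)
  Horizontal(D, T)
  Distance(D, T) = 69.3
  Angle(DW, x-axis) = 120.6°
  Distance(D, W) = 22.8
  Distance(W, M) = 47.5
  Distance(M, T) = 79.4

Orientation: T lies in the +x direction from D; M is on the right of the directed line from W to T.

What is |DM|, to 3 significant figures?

27.9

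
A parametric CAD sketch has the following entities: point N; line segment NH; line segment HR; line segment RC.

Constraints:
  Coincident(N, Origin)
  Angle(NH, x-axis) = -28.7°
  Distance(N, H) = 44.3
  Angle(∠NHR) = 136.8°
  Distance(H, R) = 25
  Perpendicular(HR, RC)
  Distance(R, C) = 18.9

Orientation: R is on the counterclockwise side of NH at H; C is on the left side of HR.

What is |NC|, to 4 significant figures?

58.42

∠NHR = 136.8°, so HR runs at -28.7° + (180° − 136.8°) = 14.50° from the x-axis; with |HR| = 25.0, R = H + 25.0·(cos 14.50°, sin 14.50°) = (63.06, -15.01). HR ⟂ RC; with |RC| = 18.9 on the left of HR, C = R + 18.9·(-0.2504, 0.9681) = (58.33, 3.284). Then |NC| = |C − N| = 58.42.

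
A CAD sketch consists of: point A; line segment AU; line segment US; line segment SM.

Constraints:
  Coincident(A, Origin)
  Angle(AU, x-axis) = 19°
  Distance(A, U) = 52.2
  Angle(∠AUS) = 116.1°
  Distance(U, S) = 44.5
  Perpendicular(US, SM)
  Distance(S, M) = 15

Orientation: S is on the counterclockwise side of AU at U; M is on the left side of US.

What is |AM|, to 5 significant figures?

74.617

∠AUS = 116.1°, so US runs at 19.0° + (180° − 116.1°) = 82.900° from the x-axis; with |US| = 44.5, S = U + 44.5·(cos 82.900°, sin 82.900°) = (54.856, 61.153). The perpendicularity gives SM at right angles to US; with |SM| = 15.0 on the left of US, M = S + 15.0·(-0.99233, 0.12360) = (39.971, 63.007). Then |AM| = |M − A| = 74.617.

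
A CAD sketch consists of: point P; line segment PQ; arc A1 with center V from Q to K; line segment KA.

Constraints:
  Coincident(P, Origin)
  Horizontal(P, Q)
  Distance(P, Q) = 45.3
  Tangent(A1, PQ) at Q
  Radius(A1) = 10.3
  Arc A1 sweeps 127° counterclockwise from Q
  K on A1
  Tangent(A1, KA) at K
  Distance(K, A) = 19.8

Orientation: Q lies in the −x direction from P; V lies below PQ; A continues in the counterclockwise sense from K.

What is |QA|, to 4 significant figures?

32.52

P is at the origin; P and Q share the same y with |PQ| = 45.3 and Q on the −x side, so Q = (-45.30, 0.000). Since A1 is tangent to PQ there, VQ ⟂ PQ, so V = Q + (0, -10.3) = (-45.30, -10.30). On A1, Q sits at bearing 90° from V; a 127° counterclockwise sweep puts K at bearing 217°, so K = V + 10.3·(cos 217°, sin 217°) = (-53.53, -16.50). The tangent condition forces VK to be normal to KA, so KA runs along (−sin 217°, cos 217°); with |KA| = 19.8, A = (-41.61, -32.31). Then |QA| = |A − Q| = 32.52.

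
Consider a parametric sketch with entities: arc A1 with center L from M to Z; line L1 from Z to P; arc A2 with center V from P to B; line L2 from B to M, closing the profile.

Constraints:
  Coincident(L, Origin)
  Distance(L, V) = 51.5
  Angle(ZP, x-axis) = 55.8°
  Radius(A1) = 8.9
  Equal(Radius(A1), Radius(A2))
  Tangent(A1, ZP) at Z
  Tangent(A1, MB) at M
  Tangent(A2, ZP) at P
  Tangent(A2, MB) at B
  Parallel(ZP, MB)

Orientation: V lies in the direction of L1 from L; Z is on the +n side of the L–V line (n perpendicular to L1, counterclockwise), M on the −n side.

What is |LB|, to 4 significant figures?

52.26

The slot axis is L1's direction at 55.8°, so u = (cos 55.8°, sin 55.8°) = (0.5621, 0.8271) and n = (−sin 55.8°, cos 55.8°) = (-0.8271, 0.5621). L is at the origin and V lies 51.5 along u from L, so V = 51.5·u = (28.95, 42.59). Tangency of A1 to both parallel lines with radius 8.9 puts Z and M at L ± 8.9·n: Z = (-7.361, 5.003), M = (7.361, -5.003). Equal radii place P and B the same way about V: P = V + 8.9·n = (21.59, 47.60), B = V − 8.9·n = (36.31, 37.59). Then |LB| = |B − L| = 52.26.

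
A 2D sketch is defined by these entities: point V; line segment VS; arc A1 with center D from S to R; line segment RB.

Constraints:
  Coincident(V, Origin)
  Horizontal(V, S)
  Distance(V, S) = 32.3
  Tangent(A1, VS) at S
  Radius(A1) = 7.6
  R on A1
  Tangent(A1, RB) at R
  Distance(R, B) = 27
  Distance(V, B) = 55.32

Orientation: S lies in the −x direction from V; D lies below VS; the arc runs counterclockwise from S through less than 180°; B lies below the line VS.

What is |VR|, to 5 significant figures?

40.274

Checks: |DS| = 7.600 ✓; |DR| = 7.600 ✓; ∠(DR, RB) = 90.00° ✓; |RB| = 27.00 ✓; |VB| = 55.32 ✓.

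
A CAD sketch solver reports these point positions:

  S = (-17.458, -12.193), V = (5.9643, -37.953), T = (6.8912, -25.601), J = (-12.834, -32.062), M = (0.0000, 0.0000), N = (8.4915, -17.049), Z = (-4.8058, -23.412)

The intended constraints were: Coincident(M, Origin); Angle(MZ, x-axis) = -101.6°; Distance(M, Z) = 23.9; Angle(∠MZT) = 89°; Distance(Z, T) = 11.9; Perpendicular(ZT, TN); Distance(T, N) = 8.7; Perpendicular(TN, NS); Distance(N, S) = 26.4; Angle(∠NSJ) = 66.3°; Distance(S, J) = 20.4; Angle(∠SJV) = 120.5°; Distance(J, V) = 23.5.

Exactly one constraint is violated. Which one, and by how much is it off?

Distance(J, V) = 23.5 — off by 3.80.

M = (0.00, 0.00) ✓; MZ at -101.6° ✓; |MZ| = 23.90 ✓; ∠MZT = 89.00° ✓; |ZT| = 11.90 ✓; ∠(ZT, TN) = 90.00° ✓; |TN| = 8.700 ✓; ∠(TN, NS) = 90.00° ✓; |NS| = 26.40 ✓; ∠NSJ = 66.30° ✓; |SJ| = 20.40 ✓; ∠SJV = 120.5° ✓; |JV| = 19.70 ✗.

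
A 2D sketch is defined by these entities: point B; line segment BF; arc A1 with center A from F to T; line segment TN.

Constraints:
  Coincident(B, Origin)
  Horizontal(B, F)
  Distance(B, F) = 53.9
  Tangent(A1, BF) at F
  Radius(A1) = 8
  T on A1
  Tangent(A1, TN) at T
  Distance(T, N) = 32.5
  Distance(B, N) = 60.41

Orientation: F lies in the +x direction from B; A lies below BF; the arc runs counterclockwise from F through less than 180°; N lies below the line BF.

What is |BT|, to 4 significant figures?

46.56

Checks: ∠(AF, FB) = 90.00° ✓; |AT| = 8.000 ✓; ∠(AT, TN) = 90.00° ✓; |TN| = 32.50 ✓; |BN| = 60.41 ✓.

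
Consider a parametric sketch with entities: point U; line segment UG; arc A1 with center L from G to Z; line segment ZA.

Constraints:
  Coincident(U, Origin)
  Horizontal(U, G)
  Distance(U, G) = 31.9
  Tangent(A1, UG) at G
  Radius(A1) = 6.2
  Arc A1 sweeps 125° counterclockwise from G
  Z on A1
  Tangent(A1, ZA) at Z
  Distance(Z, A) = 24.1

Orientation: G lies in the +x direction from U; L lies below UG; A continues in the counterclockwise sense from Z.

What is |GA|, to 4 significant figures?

30.77

On A1, G sits at bearing 90° from L; a 125° counterclockwise sweep puts Z at bearing 215°, so Z = L + 6.2·(cos 215°, sin 215°) = (26.82, -9.756). Tangency of A1 to ZA means the radius LZ is perpendicular to ZA, so ZA runs along (−sin 215°, cos 215°); with |ZA| = 24.1, A = (40.64, -29.50). Then |GA| = |A − G| = 30.77.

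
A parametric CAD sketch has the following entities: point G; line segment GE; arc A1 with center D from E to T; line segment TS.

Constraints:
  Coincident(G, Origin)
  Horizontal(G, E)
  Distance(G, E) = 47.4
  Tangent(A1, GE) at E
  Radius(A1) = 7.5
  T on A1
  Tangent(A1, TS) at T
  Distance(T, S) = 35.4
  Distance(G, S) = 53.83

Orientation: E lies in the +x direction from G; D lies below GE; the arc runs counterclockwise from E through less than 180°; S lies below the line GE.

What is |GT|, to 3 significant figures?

40.5

Checks: ∠(DE, EG) = 90.00° ✓; |DT| = 7.500 ✓; ∠(DT, TS) = 90.00° ✓; |TS| = 35.40 ✓; |GS| = 53.83 ✓.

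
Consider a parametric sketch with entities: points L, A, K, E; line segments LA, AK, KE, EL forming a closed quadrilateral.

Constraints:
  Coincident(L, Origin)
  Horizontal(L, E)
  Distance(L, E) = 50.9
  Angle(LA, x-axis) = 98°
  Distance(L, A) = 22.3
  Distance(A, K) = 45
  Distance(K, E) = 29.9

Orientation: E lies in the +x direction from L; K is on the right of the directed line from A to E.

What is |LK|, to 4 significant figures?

27.84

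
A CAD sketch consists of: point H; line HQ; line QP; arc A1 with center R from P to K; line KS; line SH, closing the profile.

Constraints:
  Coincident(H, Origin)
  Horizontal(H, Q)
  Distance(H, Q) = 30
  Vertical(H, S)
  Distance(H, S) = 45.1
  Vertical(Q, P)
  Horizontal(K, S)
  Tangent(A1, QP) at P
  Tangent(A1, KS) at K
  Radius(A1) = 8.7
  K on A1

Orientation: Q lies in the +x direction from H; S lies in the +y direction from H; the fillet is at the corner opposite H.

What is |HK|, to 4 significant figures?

49.88

H is at the origin; H and Q share the same y with |HQ| = 30.0 and Q on the +x side, so Q = (30.00, 0.000). HS is vertical with |HS| = 45.1 and S on the +y side, so S = (0.000, 45.10). The virtual corner opposite H is at (30.00, 45.10). A1 meets QP tangentially, so RP is at right angles to QP and since A1 is tangent to KS there, RK ⟂ KS, with radius 8.7, so the center R sits 8.7 in from both sides at R = (21.30, 36.40). That places the tangent points at P = (30.00, 36.40) on QP and K = (21.30, 45.10) on KS. Then |HK| = |K − H| = 49.88.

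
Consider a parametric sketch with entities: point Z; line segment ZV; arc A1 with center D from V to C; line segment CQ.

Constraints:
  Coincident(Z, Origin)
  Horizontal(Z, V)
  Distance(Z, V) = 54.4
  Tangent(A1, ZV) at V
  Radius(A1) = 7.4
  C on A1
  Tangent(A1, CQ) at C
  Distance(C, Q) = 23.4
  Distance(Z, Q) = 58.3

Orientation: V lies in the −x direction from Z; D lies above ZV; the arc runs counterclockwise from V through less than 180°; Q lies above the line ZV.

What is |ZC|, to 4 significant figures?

47.72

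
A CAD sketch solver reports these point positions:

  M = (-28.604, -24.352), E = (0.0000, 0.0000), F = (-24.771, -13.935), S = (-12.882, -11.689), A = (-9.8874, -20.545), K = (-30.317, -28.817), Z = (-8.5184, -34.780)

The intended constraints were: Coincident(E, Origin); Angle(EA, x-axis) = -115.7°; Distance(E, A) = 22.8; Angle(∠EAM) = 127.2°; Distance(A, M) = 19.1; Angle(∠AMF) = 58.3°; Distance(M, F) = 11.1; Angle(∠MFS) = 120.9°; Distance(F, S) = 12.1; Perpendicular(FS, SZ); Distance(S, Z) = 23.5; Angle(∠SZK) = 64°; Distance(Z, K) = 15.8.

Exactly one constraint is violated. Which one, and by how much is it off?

Distance(Z, K) = 15.8 — off by 6.80.

E = (0.00, 0.00) ✓; EA at -115.7° ✓; |EA| = 22.80 ✓; ∠EAM = 127.2° ✓; |AM| = 19.10 ✓; ∠AMF = 58.30° ✓; |MF| = 11.10 ✓; ∠MFS = 120.9° ✓; |FS| = 12.10 ✓; ∠(FS, SZ) = 90.00° ✓; |SZ| = 23.50 ✓; ∠SZK = 64.00° ✓; |ZK| = 22.60 ✗.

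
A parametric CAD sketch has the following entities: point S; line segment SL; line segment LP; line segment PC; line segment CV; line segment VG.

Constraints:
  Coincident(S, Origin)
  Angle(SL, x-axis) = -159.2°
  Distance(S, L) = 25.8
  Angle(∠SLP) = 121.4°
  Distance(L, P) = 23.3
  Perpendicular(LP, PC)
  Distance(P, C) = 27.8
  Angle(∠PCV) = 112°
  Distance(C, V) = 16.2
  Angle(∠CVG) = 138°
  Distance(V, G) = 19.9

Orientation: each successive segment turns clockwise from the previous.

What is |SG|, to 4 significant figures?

5.877

S is at the origin; SL runs at -159.2° with length 25.8, so L = (-24.12, -9.162). ∠SLP = 121.4° gives LP at 142.2° from the x-axis; with |LP| = 23.3, P = (-42.53, 5.119). LP is perpendicular to PC, so PC runs at 52.20°; with |PC| = 27.8, C = (-25.49, 27.09). ∠PCV = 112.0° gives CV at -15.80° from the x-axis; with |CV| = 16.2, V = (-9.902, 22.67). ∠CVG = 138.0° gives VG at -57.80° from the x-axis; with |VG| = 19.9, G = (0.7019, 5.835). Then |SG| = |G − S| = 5.877.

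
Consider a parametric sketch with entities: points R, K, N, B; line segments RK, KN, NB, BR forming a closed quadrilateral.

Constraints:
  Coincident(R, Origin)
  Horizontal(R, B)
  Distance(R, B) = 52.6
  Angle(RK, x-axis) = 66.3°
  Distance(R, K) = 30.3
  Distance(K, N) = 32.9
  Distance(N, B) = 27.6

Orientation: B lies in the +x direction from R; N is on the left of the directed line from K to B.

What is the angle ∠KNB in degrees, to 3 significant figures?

108°

Checks: |KN| = 32.90 ✓; |NB| = 27.60 ✓.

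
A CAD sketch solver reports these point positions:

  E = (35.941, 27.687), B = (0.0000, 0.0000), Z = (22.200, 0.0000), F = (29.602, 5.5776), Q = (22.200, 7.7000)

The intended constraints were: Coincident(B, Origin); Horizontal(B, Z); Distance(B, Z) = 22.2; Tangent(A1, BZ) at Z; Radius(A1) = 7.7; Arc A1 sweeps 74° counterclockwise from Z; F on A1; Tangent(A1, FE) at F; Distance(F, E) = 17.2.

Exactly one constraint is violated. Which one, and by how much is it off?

Distance(F, E) = 17.2 — off by 5.80.

B = (0.00, 0.00) ✓; B.y = 0.00, Z.y = 0.00 ✓; |BZ| = 22.20 ✓; ∠(QZ, ZB) = 90.00° ✓; |QZ| = 7.700 ✓; bearing(Q→F) − bearing(Q→Z) = 74.00° ✓; |QF| = 7.700 ✓; ∠(QF, FE) = 90.00° ✓; |FE| = 23.00 ✗.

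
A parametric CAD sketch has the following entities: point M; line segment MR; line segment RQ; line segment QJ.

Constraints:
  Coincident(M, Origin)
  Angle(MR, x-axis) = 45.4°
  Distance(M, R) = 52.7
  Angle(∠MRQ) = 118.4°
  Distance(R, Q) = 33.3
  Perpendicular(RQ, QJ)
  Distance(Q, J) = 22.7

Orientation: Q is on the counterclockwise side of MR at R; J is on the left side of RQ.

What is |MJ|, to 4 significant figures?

62.98

M is at the origin; MR runs at 45.4° with length 52.7, so R = 52.7·(cos 45.4°, sin 45.4°) = (37.00, 37.52). ∠MRQ = 118.4°, so RQ runs at 45.4° + (180° − 118.4°) = 107.0° from the x-axis; with |RQ| = 33.3, Q = R + 33.3·(cos 107.0°, sin 107.0°) = (27.27, 69.37). The perpendicularity gives QJ at right angles to RQ; with |QJ| = 22.7 on the left of RQ, J = Q + 22.7·(-0.9563, -0.2924) = (5.559, 62.73). Then |MJ| = |J − M| = 62.98.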